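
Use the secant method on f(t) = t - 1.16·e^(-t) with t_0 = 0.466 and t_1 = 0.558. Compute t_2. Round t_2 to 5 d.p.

0.62048

f(t_0) = -0.261908, f(t_1) = -0.105929
t_2 = 0.558000 - (-0.105929)·(0.558000 - 0.466000)/(-0.105929 - (-0.261908)) = 0.620479; f(t_2) = -0.003237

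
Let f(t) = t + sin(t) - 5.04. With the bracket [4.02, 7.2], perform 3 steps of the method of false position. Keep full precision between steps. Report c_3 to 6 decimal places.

5.637495

f(4.020000) = -1.789723, f(7.200000) = 2.953668
step 1: c = 5.219842, f(c) = -0.694143 < 0 → new bracket [5.219842, 7.200000]
step 2: c = 5.596647, f(c) = -0.077217 < 0 → new bracket [5.596647, 7.200000]
step 3: c = 5.637495, f(c) = -0.004255 < 0 → new bracket [5.637495, 7.200000]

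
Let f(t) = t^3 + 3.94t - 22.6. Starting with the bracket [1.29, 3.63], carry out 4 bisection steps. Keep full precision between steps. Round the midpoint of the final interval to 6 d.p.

2.386875

f(1.290000) = -15.370711, f(3.630000) = 39.534347 (opposite signs)
step 1: m = 2.460000, f(m) = 1.979336 > 0 → root in [1.290000, 2.460000]
step 2: m = 1.875000, f(m) = -8.620703 < 0 → root in [1.875000, 2.460000]
step 3: m = 2.167500, f(m) = -3.877013 < 0 → root in [2.167500, 2.460000]
step 4: m = 2.313750, f(m) = -1.097305 < 0 → root in [2.313750, 2.460000]
Midpoint of [2.313750, 2.460000] = 2.386875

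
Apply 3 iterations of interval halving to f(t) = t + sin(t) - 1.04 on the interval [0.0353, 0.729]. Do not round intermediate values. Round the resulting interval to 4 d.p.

[0.4689, 0.5556]

f(0.035300) = -0.969407, f(0.729000) = 0.355124 (opposite signs)
step 1: m = 0.382150, f(m) = -0.284934 < 0 → root in [0.382150, 0.729000]
step 2: m = 0.555575, f(m) = 0.043007 > 0 → root in [0.382150, 0.555575]
step 3: m = 0.468862, f(m) = -0.119266 < 0 → root in [0.468862, 0.555575]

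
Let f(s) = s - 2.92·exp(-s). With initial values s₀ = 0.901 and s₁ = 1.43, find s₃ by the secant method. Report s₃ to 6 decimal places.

1.034829

f(s_0) = -0.284997, f(s_1) = 0.731218
s_2 = 1.430000 - (0.731218)·(1.430000 - 0.901000)/(0.731218 - (-0.284997)) = 1.049358; f(s_2) = 0.026883
s_3 = 1.049358 - (0.026883)·(1.049358 - 1.430000)/(0.026883 - (0.731218)) = 1.034829; f(s_3) = -0.002609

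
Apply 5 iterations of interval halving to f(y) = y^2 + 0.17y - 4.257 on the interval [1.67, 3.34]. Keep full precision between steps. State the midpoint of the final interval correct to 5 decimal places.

1.95703

f(1.670000) = -1.184200, f(3.340000) = 7.466400 (opposite signs)
step 1: m = 2.505000, f(m) = 2.443875 > 0 → root in [1.670000, 2.505000]
step 2: m = 2.087500, f(m) = 0.455531 > 0 → root in [1.670000, 2.087500]
step 3: m = 1.878750, f(m) = -0.407911 < 0 → root in [1.878750, 2.087500]
step 4: m = 1.983125, f(m) = 0.012916 > 0 → root in [1.878750, 1.983125]
step 5: m = 1.930937, f(m) = -0.200221 < 0 → root in [1.930937, 1.983125]
Midpoint of [1.930937, 1.983125] = 1.957031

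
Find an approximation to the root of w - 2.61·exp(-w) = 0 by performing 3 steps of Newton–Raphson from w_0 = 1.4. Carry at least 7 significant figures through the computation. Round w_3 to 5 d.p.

Newton update: w ← w − f(w)/f'(w).
f'(w) = 1 + 2.61·exp(-w)
w_0 = 1.400000: f = 0.756382, f' = 1.643618 → w_1 = 1.400000 - (0.756382)/(1.643618) = 0.939807
w_1 = 0.939807: f = -0.079929, f' = 2.019736 → w_2 = 0.939807 - (-0.079929)/(2.019736) = 0.979381
w_2 = 0.979381: f = -0.000788, f' = 1.980169 → w_3 = 0.979381 - (-0.000788)/(1.980169) = 0.979779

0.97978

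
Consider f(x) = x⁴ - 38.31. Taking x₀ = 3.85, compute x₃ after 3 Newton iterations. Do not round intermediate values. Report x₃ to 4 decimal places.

Newton update: x ← x − f(x)/f'(x).
f'(x) = 4x³
x_0 = 3.850000: f = 181.396506, f' = 228.266500 → x_1 = 3.850000 - (181.396506)/(228.266500) = 3.055330
x_1 = 3.055330: f = 48.833015, f' = 114.086545 → x_2 = 3.055330 - (48.833015)/(114.086545) = 2.627295
x_2 = 2.627295: f = 9.337001, f' = 72.541522 → x_3 = 2.627295 - (9.337001)/(72.541522) = 2.498583

2.4986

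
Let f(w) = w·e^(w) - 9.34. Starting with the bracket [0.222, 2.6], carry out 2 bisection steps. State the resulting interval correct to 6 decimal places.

f(0.222000) = -9.062817, f(2.600000) = 25.665719 (opposite signs)
step 1: m = 1.411000, f(m) = -3.554825 < 0 → root in [1.411000, 2.600000]
step 2: m = 2.005500, f(m) = 5.560480 > 0 → root in [1.411000, 2.005500]

[1.411000, 2.005500]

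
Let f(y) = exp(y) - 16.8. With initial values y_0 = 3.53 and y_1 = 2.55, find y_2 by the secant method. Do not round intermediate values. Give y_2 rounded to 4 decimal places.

2.7336

Secant update: y_(k+1) = y_k − f(y_k)·(y_k − y_(k-1))/(f(y_k) − f(y_(k-1))).
f(y_0) = 17.323968, f(y_1) = -3.992896
y_2 = 2.550000 - (-3.992896)·(2.550000 - 3.530000)/(-3.992896 - (17.323968)) = 2.733565; f(y_2) = -1.412348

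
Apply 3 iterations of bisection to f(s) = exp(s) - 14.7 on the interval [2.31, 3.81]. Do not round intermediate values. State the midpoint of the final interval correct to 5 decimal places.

2.77875

f(2.310000) = -4.625575, f(3.810000) = 30.450439 (opposite signs)
step 1: m = 3.060000, f(m) = 6.627557 > 0 → root in [2.310000, 3.060000]
step 2: m = 2.685000, f(m) = -0.041799 < 0 → root in [2.685000, 3.060000]
step 3: m = 2.872500, f(m) = 2.981166 > 0 → root in [2.685000, 2.872500]
Midpoint of [2.685000, 2.872500] = 2.778750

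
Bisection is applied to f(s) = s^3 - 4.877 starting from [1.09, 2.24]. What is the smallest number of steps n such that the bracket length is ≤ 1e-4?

Initial width b − a = 2.24 − 1.09 = 1.150000.
After n steps the width is (b−a)/2^n; need (b−a)/2^n ≤ 1e-4.
So n ≥ log₂(1.150000/1e-4) = log₂(11500.0000) ≈ 13.4893.
Hence n = 14.

14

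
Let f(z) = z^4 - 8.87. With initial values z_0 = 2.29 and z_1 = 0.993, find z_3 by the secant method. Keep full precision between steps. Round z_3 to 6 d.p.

2.145813

f(z_0) = 18.630585, f(z_1) = -7.897707
z_2 = 0.993000 - (-7.897707)·(0.993000 - 2.290000)/(-7.897707 - (18.630585)) = 1.379128; f(z_2) = -5.252415
z_3 = 1.379128 - (-5.252415)·(1.379128 - 0.993000)/(-5.252415 - (-7.897707)) = 2.145813; f(z_3) = 12.331561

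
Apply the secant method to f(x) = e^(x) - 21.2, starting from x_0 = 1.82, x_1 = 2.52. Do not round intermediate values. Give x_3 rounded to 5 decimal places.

2.93521

Secant update: x_(k+1) = x_k − f(x_k)·(x_k − x_(k-1))/(f(x_k) − f(x_(k-1))).
f(x_0) = -15.028142, f(x_1) = -8.771403
x_2 = 2.520000 - (-8.771403)·(2.520000 - 1.820000)/(-8.771403 - (-15.028142)) = 3.501339; f(x_2) = 11.959829
x_3 = 3.501339 - (11.959829)·(3.501339 - 2.520000)/(11.959829 - (-8.771403)) = 2.935205; f(x_3) = -2.374629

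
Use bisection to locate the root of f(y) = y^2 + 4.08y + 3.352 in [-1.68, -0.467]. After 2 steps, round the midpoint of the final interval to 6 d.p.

-1.225125

f(-1.680000) = -0.680000, f(-0.467000) = 1.664729 (opposite signs)
step 1: m = -1.073500, f(m) = 0.124522 > 0 → root in [-1.680000, -1.073500]
step 2: m = -1.376750, f(m) = -0.369699 < 0 → root in [-1.376750, -1.073500]
Midpoint of [-1.376750, -1.073500] = -1.225125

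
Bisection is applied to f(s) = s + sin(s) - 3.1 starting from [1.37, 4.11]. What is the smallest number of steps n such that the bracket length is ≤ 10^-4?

15

Initial width b − a = 4.11 − 1.37 = 2.740000.
After n steps the width is (b−a)/2^n; need (b−a)/2^n ≤ 10^-4.
So n ≥ log₂(2.740000/10^-4) = log₂(27400.0000) ≈ 14.7419.
Hence n = 15.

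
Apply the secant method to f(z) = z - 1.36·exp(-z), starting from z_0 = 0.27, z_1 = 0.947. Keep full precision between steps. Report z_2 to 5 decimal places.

f(z_0) = -0.768196, f(z_1) = 0.419452
z_2 = 0.947000 - (0.419452)·(0.947000 - 0.270000)/(0.419452 - (-0.768196)) = 0.707898; f(z_2) = 0.037855

0.70790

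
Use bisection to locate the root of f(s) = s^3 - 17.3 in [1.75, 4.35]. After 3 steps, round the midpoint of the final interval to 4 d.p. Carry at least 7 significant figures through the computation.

2.5625

f(1.750000) = -11.940625, f(4.350000) = 65.012875 (opposite signs)
step 1: m = 3.050000, f(m) = 11.072625 > 0 → root in [1.750000, 3.050000]
step 2: m = 2.400000, f(m) = -3.476000 < 0 → root in [2.400000, 3.050000]
step 3: m = 2.725000, f(m) = 2.934828 > 0 → root in [2.400000, 2.725000]
Midpoint of [2.400000, 2.725000] = 2.562500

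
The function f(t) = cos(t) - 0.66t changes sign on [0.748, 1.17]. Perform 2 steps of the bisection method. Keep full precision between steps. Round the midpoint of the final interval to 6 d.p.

0.906250

f(0.748000) = 0.239371, f(1.170000) = -0.382048 (opposite signs)
step 1: m = 0.959000, f(m) = -0.058601 < 0 → root in [0.748000, 0.959000]
step 2: m = 0.853500, f(m) = 0.094040 > 0 → root in [0.853500, 0.959000]
Midpoint of [0.853500, 0.959000] = 0.906250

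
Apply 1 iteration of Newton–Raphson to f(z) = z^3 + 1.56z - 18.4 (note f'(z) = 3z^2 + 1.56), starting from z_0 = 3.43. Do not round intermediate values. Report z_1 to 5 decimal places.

2.68913

Newton update: z ← z − f(z)/f'(z).
z_0 = 3.430000: f = 27.304407, f' = 36.854700 → z_1 = 3.430000 - (27.304407)/(36.854700) = 2.689134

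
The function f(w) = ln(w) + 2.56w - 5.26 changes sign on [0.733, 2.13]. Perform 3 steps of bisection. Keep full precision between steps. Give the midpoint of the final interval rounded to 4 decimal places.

f(0.733000) = -3.694130, f(2.130000) = 0.948922 (opposite signs)
step 1: m = 1.431500, f(m) = -1.236637 < 0 → root in [1.431500, 2.130000]
step 2: m = 1.780750, f(m) = -0.124245 < 0 → root in [1.780750, 2.130000]
step 3: m = 1.955375, f(m) = 0.416342 > 0 → root in [1.780750, 1.955375]
Midpoint of [1.780750, 1.955375] = 1.868062

1.8681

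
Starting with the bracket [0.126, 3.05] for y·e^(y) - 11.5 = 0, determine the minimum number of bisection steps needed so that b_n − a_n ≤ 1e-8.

29

Initial width b − a = 3.05 − 0.126 = 2.924000.
After n steps the width is (b−a)/2^n; need (b−a)/2^n ≤ 1e-8.
So n ≥ log₂(2.924000/1e-8) = log₂(292400000.0000) ≈ 28.1234.
Hence n = 29.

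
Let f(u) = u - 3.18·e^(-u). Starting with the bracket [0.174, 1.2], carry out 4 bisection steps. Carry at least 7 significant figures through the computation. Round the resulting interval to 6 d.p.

[1.071750, 1.135875]

f(0.174000) = -2.498144, f(1.200000) = 0.242202 (opposite signs)
step 1: m = 0.687000, f(m) = -0.912804 < 0 → root in [0.687000, 1.200000]
step 2: m = 0.943500, f(m) = -0.294356 < 0 → root in [0.943500, 1.200000]
step 3: m = 1.071750, f(m) = -0.017110 < 0 → root in [1.071750, 1.200000]
step 4: m = 1.135875, f(m) = 0.114647 > 0 → root in [1.071750, 1.135875]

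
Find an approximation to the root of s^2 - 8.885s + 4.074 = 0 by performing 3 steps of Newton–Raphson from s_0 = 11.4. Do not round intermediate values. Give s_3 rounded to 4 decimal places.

8.4003

f'(s) = 2s - 8.885
s_0 = 11.400000: f = 32.745000, f' = 13.915000 → s_1 = 11.400000 - (32.745000)/(13.915000) = 9.046784
s_1 = 9.046784: f = 5.537625, f' = 9.208568 → s_2 = 9.046784 - (5.537625)/(9.208568) = 8.445428
s_2 = 8.445428: f = 0.361629, f' = 8.005857 → s_3 = 8.445428 - (0.361629)/(8.005857) = 8.400258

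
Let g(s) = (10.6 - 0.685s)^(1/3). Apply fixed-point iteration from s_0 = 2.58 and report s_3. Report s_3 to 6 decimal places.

s_1 = g(2.580000) = 2.067114
s_2 = g(2.067114) = 2.094166
s_3 = g(2.094166) = 2.092756

2.092756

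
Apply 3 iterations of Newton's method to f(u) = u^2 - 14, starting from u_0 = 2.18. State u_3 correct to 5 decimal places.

3.74183

Newton update: u ← u − f(u)/f'(u).
f'(u) = 2u
u_0 = 2.180000: f = -9.247600, f' = 4.360000 → u_1 = 2.180000 - (-9.247600)/(4.360000) = 4.301009
u_1 = 4.301009: f = 4.498680, f' = 8.602018 → u_2 = 4.301009 - (4.498680)/(8.602018) = 3.778030
u_2 = 3.778030: f = 0.273508, f' = 7.556059 → u_3 = 3.778030 - (0.273508)/(7.556059) = 3.741832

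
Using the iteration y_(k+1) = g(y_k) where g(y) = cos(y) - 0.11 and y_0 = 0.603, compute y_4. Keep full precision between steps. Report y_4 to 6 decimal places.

0.662196

y_1 = g(0.603000) = 0.713638
y_2 = g(0.713638) = 0.645986
y_3 = g(0.645986) = 0.688507
y_4 = g(0.688507) = 0.662196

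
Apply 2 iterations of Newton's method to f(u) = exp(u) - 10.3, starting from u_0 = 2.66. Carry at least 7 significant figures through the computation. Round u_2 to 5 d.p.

f'(u) = exp(u)
u_0 = 2.660000: f = 3.996289, f' = 14.296289 → u_1 = 2.660000 - (3.996289)/(14.296289) = 2.380467
u_1 = 2.380467: f = 0.509947, f' = 10.809947 → u_2 = 2.380467 - (0.509947)/(10.809947) = 2.333293

2.33329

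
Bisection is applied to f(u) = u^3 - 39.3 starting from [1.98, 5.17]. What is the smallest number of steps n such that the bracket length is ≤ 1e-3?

Initial width b − a = 5.17 − 1.98 = 3.190000.
After n steps the width is (b−a)/2^n; need (b−a)/2^n ≤ 1e-3.
So n ≥ log₂(3.190000/1e-3) = log₂(3190.0000) ≈ 11.6393.
Hence n = 12.

12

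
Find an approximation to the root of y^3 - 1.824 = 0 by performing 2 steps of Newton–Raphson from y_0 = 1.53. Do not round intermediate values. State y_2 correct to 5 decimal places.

f'(y) = 3y^2
y_0 = 1.530000: f = 1.757577, f' = 7.022700 → y_1 = 1.530000 - (1.757577)/(7.022700) = 1.279729
y_1 = 1.279729: f = 0.271821, f' = 4.913120 → y_2 = 1.279729 - (0.271821)/(4.913120) = 1.224404

1.22440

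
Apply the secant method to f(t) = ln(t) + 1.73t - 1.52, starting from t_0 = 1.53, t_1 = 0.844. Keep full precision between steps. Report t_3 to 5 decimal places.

f(t_0) = 1.552168, f(t_1) = -0.229483
t_2 = 0.844000 - (-0.229483)·(0.844000 - 1.530000)/(-0.229483 - (1.552168)) = 0.932359; f(t_2) = 0.022944
t_3 = 0.932359 - (0.022944)·(0.932359 - 0.844000)/(0.022944 - (-0.229483)) = 0.924328; f(t_3) = 0.000399

0.92433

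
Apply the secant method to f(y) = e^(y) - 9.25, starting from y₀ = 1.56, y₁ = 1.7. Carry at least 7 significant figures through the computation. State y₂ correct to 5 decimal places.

2.43924

f(y_0) = -4.491179, f(y_1) = -3.776053
y_2 = 1.700000 - (-3.776053)·(1.700000 - 1.560000)/(-3.776053 - (-4.491179)) = 2.439237; f(y_2) = 2.214285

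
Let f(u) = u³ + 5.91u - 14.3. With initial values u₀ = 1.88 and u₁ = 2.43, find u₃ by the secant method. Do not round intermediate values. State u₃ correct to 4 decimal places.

1.6665

Secant update: u_(k+1) = u_k − f(u_k)·(u_k − u_(k-1))/(f(u_k) − f(u_(k-1))).
f(u_0) = 3.455472, f(u_1) = 14.410207
u_2 = 2.430000 - (14.410207)·(2.430000 - 1.880000)/(14.410207 - (3.455472)) = 1.706512; f(u_2) = 0.755169
u_3 = 1.706512 - (0.755169)·(1.706512 - 2.430000)/(0.755169 - (14.410207)) = 1.666501; f(u_3) = 0.177274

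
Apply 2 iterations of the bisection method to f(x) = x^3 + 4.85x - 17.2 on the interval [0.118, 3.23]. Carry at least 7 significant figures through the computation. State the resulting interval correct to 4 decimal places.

[1.6740, 2.4520]

f(0.118000) = -16.626057, f(3.230000) = 32.163767 (opposite signs)
step 1: m = 1.674000, f(m) = -4.390090 < 0 → root in [1.674000, 3.230000]
step 2: m = 2.452000, f(m) = 9.434369 > 0 → root in [1.674000, 2.452000]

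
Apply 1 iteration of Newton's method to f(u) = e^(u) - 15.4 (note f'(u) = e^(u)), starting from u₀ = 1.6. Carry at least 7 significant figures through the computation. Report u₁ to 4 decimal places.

u_0 = 1.600000: f = -10.446968, f' = 4.953032 → u_1 = 1.600000 - (-10.446968)/(4.953032) = 3.709206

3.7092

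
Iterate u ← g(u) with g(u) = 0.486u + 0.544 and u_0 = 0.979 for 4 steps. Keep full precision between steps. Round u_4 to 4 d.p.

u_1 = g(0.979000) = 1.019794
u_2 = g(1.019794) = 1.039620
u_3 = g(1.039620) = 1.049255
u_4 = g(1.049255) = 1.053938

1.0539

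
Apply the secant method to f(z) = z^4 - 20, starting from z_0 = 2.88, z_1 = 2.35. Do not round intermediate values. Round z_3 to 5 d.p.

Secant update: z_(k+1) = z_k − f(z_k)·(z_k − z_(k-1))/(f(z_k) − f(z_(k-1))).
f(z_0) = 48.797071, f(z_1) = 10.498006
z_2 = 2.350000 - (10.498006)·(2.350000 - 2.880000)/(10.498006 - (48.797071)) = 2.204724; f(z_2) = 3.627444
z_3 = 2.204724 - (3.627444)·(2.204724 - 2.350000)/(3.627444 - (10.498006)) = 2.128022; f(z_3) = 0.507126

2.12802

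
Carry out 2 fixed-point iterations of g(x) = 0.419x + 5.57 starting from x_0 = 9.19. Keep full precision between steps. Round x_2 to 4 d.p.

9.5172

x_1 = g(9.190000) = 9.420610
x_2 = g(9.420610) = 9.517236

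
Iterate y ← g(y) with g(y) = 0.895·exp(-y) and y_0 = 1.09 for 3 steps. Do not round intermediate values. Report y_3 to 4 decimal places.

0.4615

y_1 = g(1.090000) = 0.300914
y_2 = g(0.300914) = 0.662427
y_3 = g(0.662427) = 0.461461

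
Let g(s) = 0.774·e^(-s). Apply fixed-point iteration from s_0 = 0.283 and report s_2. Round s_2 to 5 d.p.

0.43197

s_1 = g(0.283000) = 0.583224
s_2 = g(0.583224) = 0.431966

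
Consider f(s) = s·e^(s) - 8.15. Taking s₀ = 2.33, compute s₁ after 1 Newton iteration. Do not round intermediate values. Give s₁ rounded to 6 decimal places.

1.868427

Newton update: s ← s − f(s)/f'(s).
f'(s) = (s + 1)·e^(s)
s_0 = 2.330000: f = 15.797604, f' = 34.225545 → s_1 = 2.330000 - (15.797604)/(34.225545) = 1.868427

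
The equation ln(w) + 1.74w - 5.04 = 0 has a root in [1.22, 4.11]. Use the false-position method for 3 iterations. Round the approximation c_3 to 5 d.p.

2.39506

f(1.220000) = -2.718349, f(4.110000) = 3.524823
step 1: c = 2.478339, f(c) = 0.179899 > 0 → new bracket [1.220000, 2.478339]
step 2: c = 2.400232, f(c) = 0.011969 > 0 → new bracket [1.220000, 2.400232]
step 3: c = 2.395058, f(c) = 0.000809 > 0 → new bracket [1.220000, 2.395058]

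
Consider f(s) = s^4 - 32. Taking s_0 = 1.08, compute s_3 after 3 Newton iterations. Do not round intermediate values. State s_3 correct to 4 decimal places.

4.0952

f'(s) = 4s^3
s_0 = 1.080000: f = -30.639511, f' = 5.038848 → s_1 = 1.080000 - (-30.639511)/(5.038848) = 7.160658
s_1 = 7.160658: f = 2597.127877, f' = 1468.651570 → s_2 = 7.160658 - (2597.127877)/(1468.651570) = 5.392282
s_2 = 5.392282: f = 813.454871, f' = 627.159225 → s_3 = 5.392282 - (813.454871)/(627.159225) = 4.095235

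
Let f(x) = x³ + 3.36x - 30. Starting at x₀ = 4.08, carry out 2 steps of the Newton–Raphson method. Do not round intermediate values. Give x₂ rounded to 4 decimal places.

Newton update: x ← x − f(x)/f'(x).
f'(x) = 3x² + 3.36
x_0 = 4.080000: f = 51.626112, f' = 53.299200 → x_1 = 4.080000 - (51.626112)/(53.299200) = 3.111390
x_1 = 3.111390: f = 10.574868, f' = 32.402252 → x_2 = 3.111390 - (10.574868)/(32.402252) = 2.785028

2.7850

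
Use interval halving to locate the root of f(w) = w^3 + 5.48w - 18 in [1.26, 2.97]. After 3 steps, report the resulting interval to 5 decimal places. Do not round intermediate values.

[1.90125, 2.11500]

f(1.260000) = -9.094824, f(2.970000) = 24.473673 (opposite signs)
step 1: m = 2.115000, f(m) = 3.051071 > 0 → root in [1.260000, 2.115000]
step 2: m = 1.687500, f(m) = -3.947080 < 0 → root in [1.687500, 2.115000]
step 3: m = 1.901250, f(m) = -0.708604 < 0 → root in [1.901250, 2.115000]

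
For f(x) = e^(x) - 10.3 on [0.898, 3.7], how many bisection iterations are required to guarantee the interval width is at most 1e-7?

25

Initial width b − a = 3.7 − 0.898 = 2.802000.
After n steps the width is (b−a)/2^n; need (b−a)/2^n ≤ 1e-7.
So n ≥ log₂(2.802000/1e-7) = log₂(28020000.0000) ≈ 24.7400.
Hence n = 25.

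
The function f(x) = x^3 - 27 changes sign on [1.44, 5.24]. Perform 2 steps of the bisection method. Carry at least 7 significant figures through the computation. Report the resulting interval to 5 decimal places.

[2.39000, 3.34000]

f(1.440000) = -24.014016, f(5.240000) = 116.877824 (opposite signs)
step 1: m = 3.340000, f(m) = 10.259704 > 0 → root in [1.440000, 3.340000]
step 2: m = 2.390000, f(m) = -13.348081 < 0 → root in [2.390000, 3.340000]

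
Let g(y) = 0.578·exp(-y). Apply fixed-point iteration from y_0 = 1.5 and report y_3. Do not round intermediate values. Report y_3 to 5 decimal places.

0.34776

y_1 = g(1.500000) = 0.128969
y_2 = g(0.128969) = 0.508063
y_3 = g(0.508063) = 0.347760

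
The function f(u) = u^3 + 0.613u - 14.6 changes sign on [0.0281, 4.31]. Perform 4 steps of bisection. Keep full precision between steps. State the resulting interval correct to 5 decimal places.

[2.16905, 2.43667]

f(0.028100) = -14.582753, f(4.310000) = 68.105021 (opposite signs)
step 1: m = 2.169050, f(m) = -3.065474 < 0 → root in [2.169050, 4.310000]
step 2: m = 3.239525, f(m) = 21.383096 > 0 → root in [2.169050, 3.239525]
step 3: m = 2.704287, f(m) = 6.834645 > 0 → root in [2.169050, 2.704287]
step 4: m = 2.436669, f(m) = 1.361044 > 0 → root in [2.169050, 2.436669]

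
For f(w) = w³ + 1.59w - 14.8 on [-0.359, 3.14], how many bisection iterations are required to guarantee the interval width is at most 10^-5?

Initial width b − a = 3.14 − -0.359 = 3.499000.
After n steps the width is (b−a)/2^n; need (b−a)/2^n ≤ 10^-5.
So n ≥ log₂(3.499000/10^-5) = log₂(349900.0000) ≈ 18.4166.
Hence n = 19.

19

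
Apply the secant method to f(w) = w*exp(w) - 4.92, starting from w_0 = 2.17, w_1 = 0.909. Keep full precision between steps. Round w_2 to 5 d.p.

f(w_0) = 14.085476, f(w_1) = -2.664008
w_2 = 0.909000 - (-2.664008)·(0.909000 - 2.170000)/(-2.664008 - (14.085476)) = 1.109562; f(w_2) = -1.554664

1.10956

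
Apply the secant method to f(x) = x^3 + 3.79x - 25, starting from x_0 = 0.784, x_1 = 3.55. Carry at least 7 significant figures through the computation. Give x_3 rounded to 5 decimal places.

Secant update: x_(k+1) = x_k − f(x_k)·(x_k − x_(k-1))/(f(x_k) − f(x_(k-1))).
f(x_0) = -21.546750, f(x_1) = 33.193375
x_2 = 3.550000 - (33.193375)·(3.550000 - 0.784000)/(33.193375 - (-21.546750)) = 1.872750; f(x_2) = -11.334183
x_3 = 1.872750 - (-11.334183)·(1.872750 - 3.550000)/(-11.334183 - (33.193375)) = 2.299682; f(x_3) = -4.122243

2.29968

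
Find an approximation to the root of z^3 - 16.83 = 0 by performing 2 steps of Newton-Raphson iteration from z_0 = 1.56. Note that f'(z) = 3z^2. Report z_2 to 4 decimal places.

z_0 = 1.560000: f = -13.033584, f' = 7.300800 → z_1 = 1.560000 - (-13.033584)/(7.300800) = 3.345227
z_1 = 3.345227: f = 20.604903, f' = 33.571628 → z_2 = 3.345227 - (20.604903)/(33.571628) = 2.731467

2.7315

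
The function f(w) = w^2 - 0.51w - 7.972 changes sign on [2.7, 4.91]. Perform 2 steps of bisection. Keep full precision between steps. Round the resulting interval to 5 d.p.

[2.70000, 3.25250]

f(2.700000) = -2.059000, f(4.910000) = 13.632000 (opposite signs)
step 1: m = 3.805000, f(m) = 4.565475 > 0 → root in [2.700000, 3.805000]
step 2: m = 3.252500, f(m) = 0.947981 > 0 → root in [2.700000, 3.252500]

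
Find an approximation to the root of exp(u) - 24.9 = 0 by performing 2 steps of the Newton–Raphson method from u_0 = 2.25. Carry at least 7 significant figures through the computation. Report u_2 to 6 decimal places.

3.391513

Newton update: u ← u − f(u)/f'(u).
f'(u) = exp(u)
u_0 = 2.250000: f = -15.412264, f' = 9.487736 → u_1 = 2.250000 - (-15.412264)/(9.487736) = 3.874441
u_1 = 3.874441: f = 23.255757, f' = 48.155757 → u_2 = 3.874441 - (23.255757)/(48.155757) = 3.391513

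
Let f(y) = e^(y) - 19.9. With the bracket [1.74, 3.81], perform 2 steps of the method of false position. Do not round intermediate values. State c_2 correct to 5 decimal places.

f(1.740000) = -14.202657, f(3.810000) = 25.250439
step 1: c = 2.485176, f(c) = -7.896768 < 0 → new bracket [2.485176, 3.810000]
step 2: c = 2.800793, f(c) = -3.442305 < 0 → new bracket [2.800793, 3.810000]

2.80079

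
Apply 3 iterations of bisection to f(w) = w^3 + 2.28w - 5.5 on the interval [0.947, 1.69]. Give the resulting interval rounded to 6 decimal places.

f(0.947000) = -2.491562, f(1.690000) = 3.180009 (opposite signs)
step 1: m = 1.318500, f(m) = -0.201684 < 0 → root in [1.318500, 1.690000]
step 2: m = 1.504250, f(m) = 1.333459 > 0 → root in [1.318500, 1.504250]
step 3: m = 1.411375, f(m) = 0.529365 > 0 → root in [1.318500, 1.411375]

[1.318500, 1.411375]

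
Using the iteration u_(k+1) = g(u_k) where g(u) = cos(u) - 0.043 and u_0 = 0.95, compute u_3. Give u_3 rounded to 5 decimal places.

u_1 = g(0.950000) = 0.538683
u_2 = g(0.538683) = 0.815385
u_3 = g(0.815385) = 0.642588

0.64259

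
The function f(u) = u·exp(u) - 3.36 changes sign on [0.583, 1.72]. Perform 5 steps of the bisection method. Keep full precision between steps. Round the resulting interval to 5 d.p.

[1.08044, 1.11597]

f(0.583000) = -2.315611, f(1.720000) = 6.245389 (opposite signs)
step 1: m = 1.151500, f(m) = 0.282118 > 0 → root in [0.583000, 1.151500]
step 2: m = 0.867250, f(m) = -1.295636 < 0 → root in [0.867250, 1.151500]
step 3: m = 1.009375, f(m) = -0.590391 < 0 → root in [1.009375, 1.151500]
step 4: m = 1.080437, f(m) = -0.177066 < 0 → root in [1.080437, 1.151500]
step 5: m = 1.115969, f(m) = 0.046521 > 0 → root in [1.080437, 1.115969]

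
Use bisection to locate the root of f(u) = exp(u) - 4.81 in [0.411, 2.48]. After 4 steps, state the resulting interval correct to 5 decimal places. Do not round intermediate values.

[1.44550, 1.57481]

f(0.411000) = -3.301675, f(2.480000) = 7.131264 (opposite signs)
step 1: m = 1.445500, f(m) = -0.566026 < 0 → root in [1.445500, 2.480000]
step 2: m = 1.962750, f(m) = 2.308877 > 0 → root in [1.445500, 1.962750]
step 3: m = 1.704125, f(m) = 0.686574 > 0 → root in [1.445500, 1.704125]
step 4: m = 1.574812, f(m) = 0.019836 > 0 → root in [1.445500, 1.574812]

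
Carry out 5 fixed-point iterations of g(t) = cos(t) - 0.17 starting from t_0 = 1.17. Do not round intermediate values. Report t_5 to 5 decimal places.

0.59704

t_1 = g(1.170000) = 0.220152
t_2 = g(0.220152) = 0.805864
t_3 = g(0.805864) = 0.522488
t_4 = g(0.522488) = 0.696580
t_5 = g(0.696580) = 0.597041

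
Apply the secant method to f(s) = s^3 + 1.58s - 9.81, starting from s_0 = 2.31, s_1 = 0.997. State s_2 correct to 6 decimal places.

f(s_0) = 6.166191, f(s_1) = -7.243713
s_2 = 0.997000 - (-7.243713)·(0.997000 - 2.310000)/(-7.243713 - (6.166191)) = 1.706252; f(s_2) = -2.146722

1.706252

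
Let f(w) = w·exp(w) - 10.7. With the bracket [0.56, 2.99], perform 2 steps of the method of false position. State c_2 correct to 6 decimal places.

False-position update: c = (a·f(b) − b·f(a))/(f(b) − f(a)); replace the endpoint whose sign matches f(c).
f(0.560000) = -9.719623, f(2.990000) = 48.758191
step 1: c = 0.963891, f(c) = -8.172793 < 0 → new bracket [0.963891, 2.990000]
step 2: c = 1.254752, f(c) = -6.299626 < 0 → new bracket [1.254752, 2.990000]

1.254752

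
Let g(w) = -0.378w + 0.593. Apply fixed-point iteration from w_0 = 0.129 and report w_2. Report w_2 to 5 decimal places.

w_1 = g(0.129000) = 0.544238
w_2 = g(0.544238) = 0.387278

0.38728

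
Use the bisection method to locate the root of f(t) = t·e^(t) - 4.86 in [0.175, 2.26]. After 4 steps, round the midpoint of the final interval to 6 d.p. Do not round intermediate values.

f(0.175000) = -4.651532, f(2.260000) = 16.797782 (opposite signs)
step 1: m = 1.217500, f(m) = -0.746396 < 0 → root in [1.217500, 2.260000]
step 2: m = 1.738750, f(m) = 5.033881 > 0 → root in [1.217500, 1.738750]
step 3: m = 1.478125, f(m) = 1.621159 > 0 → root in [1.217500, 1.478125]
step 4: m = 1.347812, f(m) = 0.327726 > 0 → root in [1.217500, 1.347812]
Midpoint of [1.217500, 1.347812] = 1.282656

1.282656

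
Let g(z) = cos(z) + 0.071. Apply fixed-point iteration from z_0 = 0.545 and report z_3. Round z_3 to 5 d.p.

z_1 = g(0.545000) = 0.926127
z_2 = g(0.926127) = 0.671934
z_3 = g(0.671934) = 0.853619

0.85362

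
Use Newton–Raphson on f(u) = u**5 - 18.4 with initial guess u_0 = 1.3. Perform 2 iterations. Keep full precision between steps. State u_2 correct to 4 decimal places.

1.9880

f'(u) = 5u**4
u_0 = 1.300000: f = -14.687070, f' = 14.280500 → u_1 = 1.300000 - (-14.687070)/(14.280500) = 2.328470
u_1 = 2.328470: f = 50.046856, f' = 146.978161 → u_2 = 2.328470 - (50.046856)/(146.978161) = 1.987965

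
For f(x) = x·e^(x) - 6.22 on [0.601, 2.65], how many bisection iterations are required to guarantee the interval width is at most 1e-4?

Initial width b − a = 2.65 − 0.601 = 2.049000.
After n steps the width is (b−a)/2^n; need (b−a)/2^n ≤ 1e-4.
So n ≥ log₂(2.049000/1e-4) = log₂(20490.0000) ≈ 14.3226.
Hence n = 15.

15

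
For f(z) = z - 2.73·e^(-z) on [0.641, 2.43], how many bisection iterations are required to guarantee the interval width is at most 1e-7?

25

Initial width b − a = 2.43 − 0.641 = 1.789000.
After n steps the width is (b−a)/2^n; need (b−a)/2^n ≤ 1e-7.
So n ≥ log₂(1.789000/1e-7) = log₂(17890000.0000) ≈ 24.0927.
Hence n = 25.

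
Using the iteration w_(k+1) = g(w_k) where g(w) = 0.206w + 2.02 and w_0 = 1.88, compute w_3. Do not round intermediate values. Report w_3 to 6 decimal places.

2.538275

w_1 = g(1.880000) = 2.407280
w_2 = g(2.407280) = 2.515900
w_3 = g(2.515900) = 2.538275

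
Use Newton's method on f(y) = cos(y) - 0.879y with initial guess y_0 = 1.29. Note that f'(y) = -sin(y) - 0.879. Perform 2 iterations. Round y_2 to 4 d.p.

0.7961

y_0 = 1.290000: f = -0.856789, f' = -1.839835 → y_1 = 1.290000 - (-0.856789)/(-1.839835) = 0.824312
y_1 = 0.824312: f = -0.045508, f' = -1.613081 → y_2 = 0.824312 - (-0.045508)/(-1.613081) = 0.796100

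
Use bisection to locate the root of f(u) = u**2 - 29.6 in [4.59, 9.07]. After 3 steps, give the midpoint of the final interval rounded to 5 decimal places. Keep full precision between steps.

5.43000

f(4.590000) = -8.531900, f(9.070000) = 52.664900 (opposite signs)
step 1: m = 6.830000, f(m) = 17.048900 > 0 → root in [4.590000, 6.830000]
step 2: m = 5.710000, f(m) = 3.004100 > 0 → root in [4.590000, 5.710000]
step 3: m = 5.150000, f(m) = -3.077500 < 0 → root in [5.150000, 5.710000]
Midpoint of [5.150000, 5.710000] = 5.430000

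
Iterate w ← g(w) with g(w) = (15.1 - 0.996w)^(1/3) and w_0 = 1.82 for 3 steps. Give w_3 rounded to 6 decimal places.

w_1 = g(1.820000) = 2.368529
w_2 = g(2.368529) = 2.335611
w_3 = g(2.335611) = 2.337613

2.337613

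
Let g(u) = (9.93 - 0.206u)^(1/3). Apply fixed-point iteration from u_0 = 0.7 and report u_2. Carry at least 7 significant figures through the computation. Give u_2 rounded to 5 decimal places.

u_1 = g(0.700000) = 2.138941
u_2 = g(2.138941) = 2.117122

2.11712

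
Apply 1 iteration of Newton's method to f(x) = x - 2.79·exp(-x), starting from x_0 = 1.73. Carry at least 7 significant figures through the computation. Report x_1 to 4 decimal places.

f'(x) = 1 + 2.79·exp(-x)
x_0 = 1.730000: f = 1.235376, f' = 1.494624 → x_1 = 1.730000 - (1.235376)/(1.494624) = 0.903453

0.9035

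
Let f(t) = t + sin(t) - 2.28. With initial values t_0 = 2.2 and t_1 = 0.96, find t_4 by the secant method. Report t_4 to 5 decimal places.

f(t_0) = 0.728496, f(t_1) = -0.500808
t_2 = 0.960000 - (-0.500808)·(0.960000 - 2.200000)/(-0.500808 - (0.728496)) = 1.465166; f(t_2) = 0.179592
t_3 = 1.465166 - (0.179592)·(1.465166 - 0.960000)/(0.179592 - (-0.500808)) = 1.331827; f(t_3) = 0.023409
t_4 = 1.331827 - (0.023409)·(1.331827 - 1.465166)/(0.023409 - (0.179592)) = 1.311842; f(t_4) = -0.001500

1.31184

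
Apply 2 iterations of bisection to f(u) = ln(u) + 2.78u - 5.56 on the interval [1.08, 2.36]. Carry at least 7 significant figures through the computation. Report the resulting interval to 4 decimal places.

f(1.080000) = -2.480639, f(2.360000) = 1.859462 (opposite signs)
step 1: m = 1.720000, f(m) = -0.236076 < 0 → root in [1.720000, 2.360000]
step 2: m = 2.040000, f(m) = 0.824150 > 0 → root in [1.720000, 2.040000]

[1.7200, 2.0400]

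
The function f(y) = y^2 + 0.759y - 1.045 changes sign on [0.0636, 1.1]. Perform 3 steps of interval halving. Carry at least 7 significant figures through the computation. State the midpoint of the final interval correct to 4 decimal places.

f(0.063600) = -0.992683, f(1.100000) = 0.999900 (opposite signs)
step 1: m = 0.581800, f(m) = -0.264923 < 0 → root in [0.581800, 1.100000]
step 2: m = 0.840900, f(m) = 0.300356 > 0 → root in [0.581800, 0.840900]
step 3: m = 0.711350, f(m) = 0.000933 > 0 → root in [0.581800, 0.711350]
Midpoint of [0.581800, 0.711350] = 0.646575

0.6466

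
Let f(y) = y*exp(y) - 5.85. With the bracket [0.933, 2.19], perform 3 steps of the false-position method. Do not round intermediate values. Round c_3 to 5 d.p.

f(0.933000) = -3.478198, f(2.190000) = 13.718117
step 1: c = 1.187246, f(c) = -1.958159 < 0 → new bracket [1.187246, 2.190000]
step 2: c = 1.312502, f(c) = -0.973451 < 0 → new bracket [1.312502, 2.190000]
step 3: c = 1.370645, f(c) = -0.452555 < 0 → new bracket [1.370645, 2.190000]

1.37064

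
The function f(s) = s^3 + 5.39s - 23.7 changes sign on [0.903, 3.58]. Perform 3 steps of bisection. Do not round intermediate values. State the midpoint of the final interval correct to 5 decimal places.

f(0.903000) = -18.096516, f(3.580000) = 41.478912 (opposite signs)
step 1: m = 2.241500, f(m) = -0.356297 < 0 → root in [2.241500, 3.580000]
step 2: m = 2.910750, f(m) = 16.650172 > 0 → root in [2.241500, 2.910750]
step 3: m = 2.576125, f(m) = 7.281561 > 0 → root in [2.241500, 2.576125]
Midpoint of [2.241500, 2.576125] = 2.408813

2.40881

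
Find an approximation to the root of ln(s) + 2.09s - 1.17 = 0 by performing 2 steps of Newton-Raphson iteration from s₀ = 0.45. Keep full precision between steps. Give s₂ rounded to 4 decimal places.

Newton update: s ← s − f(s)/f'(s).
f'(s) = 1/s + 2.09
s_0 = 0.450000: f = -1.028008, f' = 4.312222 → s_1 = 0.450000 - (-1.028008)/(4.312222) = 0.688394
s_1 = 0.688394: f = -0.104651, f' = 3.542657 → s_2 = 0.688394 - (-0.104651)/(3.542657) = 0.717934

0.7179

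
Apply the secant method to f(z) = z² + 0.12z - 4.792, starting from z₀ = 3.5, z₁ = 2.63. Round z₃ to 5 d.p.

Secant update: z_(k+1) = z_k − f(z_k)·(z_k − z_(k-1))/(f(z_k) − f(z_(k-1))).
f(z_0) = 7.878000, f(z_1) = 2.440500
z_2 = 2.630000 - (2.440500)·(2.630000 - 3.500000)/(2.440500 - (7.878000)) = 2.239520; f(z_2) = 0.492192
z_3 = 2.239520 - (0.492192)·(2.239520 - 2.630000)/(0.492192 - (2.440500)) = 2.140875; f(z_3) = 0.048250

2.14087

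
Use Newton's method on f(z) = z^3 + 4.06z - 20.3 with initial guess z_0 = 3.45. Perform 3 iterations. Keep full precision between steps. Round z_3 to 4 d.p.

f'(z) = 3z^2 + 4.06
z_0 = 3.450000: f = 34.770625, f' = 39.767500 → z_1 = 3.450000 - (34.770625)/(39.767500) = 2.575652
z_1 = 2.575652: f = 7.243985, f' = 23.961953 → z_2 = 2.575652 - (7.243985)/(23.961953) = 2.273340
z_2 = 2.273340: f = 0.678557, f' = 19.564228 → z_3 = 2.273340 - (0.678557)/(19.564228) = 2.238657

2.2387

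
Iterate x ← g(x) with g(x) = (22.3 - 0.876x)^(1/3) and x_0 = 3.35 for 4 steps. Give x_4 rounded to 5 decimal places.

2.71103

x_1 = g(3.350000) = 2.685399
x_2 = g(2.685399) = 2.712045
x_3 = g(2.712045) = 2.710986
x_4 = g(2.710986) = 2.711028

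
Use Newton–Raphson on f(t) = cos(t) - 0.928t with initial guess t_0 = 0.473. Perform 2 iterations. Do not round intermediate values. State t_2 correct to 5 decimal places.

Newton update: t ← t − f(t)/f'(t).
f'(t) = -sin(t) - 0.928
t_0 = 0.473000: f = 0.451262, f' = -1.383559 → t_1 = 0.473000 - (0.451262)/(-1.383559) = 0.799160
t_1 = 0.799160: f = -0.044311, f' = -1.644771 → t_2 = 0.799160 - (-0.044311)/(-1.644771) = 0.772219

0.77222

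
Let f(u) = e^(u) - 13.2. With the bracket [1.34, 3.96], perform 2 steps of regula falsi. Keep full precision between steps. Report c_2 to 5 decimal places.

f(1.340000) = -9.380956, f(3.960000) = 39.257326
step 1: c = 1.845324, f(c) = -6.869848 < 0 → new bracket [1.845324, 3.960000]
step 2: c = 2.160269, f(c) = -4.526531 < 0 → new bracket [2.160269, 3.960000]

2.16027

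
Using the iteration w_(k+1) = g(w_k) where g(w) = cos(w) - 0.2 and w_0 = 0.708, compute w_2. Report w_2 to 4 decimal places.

w_1 = g(0.708000) = 0.559664
w_2 = g(0.559664) = 0.647434

0.6474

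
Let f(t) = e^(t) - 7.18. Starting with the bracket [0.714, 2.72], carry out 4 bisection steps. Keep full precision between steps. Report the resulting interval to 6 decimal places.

[1.967750, 2.093125]

f(0.714000) = -5.137856, f(2.720000) = 8.000322 (opposite signs)
step 1: m = 1.717000, f(m) = -1.612200 < 0 → root in [1.717000, 2.720000]
step 2: m = 2.218500, f(m) = 2.013530 > 0 → root in [1.717000, 2.218500]
step 3: m = 1.967750, f(m) = -0.025439 < 0 → root in [1.967750, 2.218500]
step 4: m = 2.093125, f(m) = 0.930220 > 0 → root in [1.967750, 2.093125]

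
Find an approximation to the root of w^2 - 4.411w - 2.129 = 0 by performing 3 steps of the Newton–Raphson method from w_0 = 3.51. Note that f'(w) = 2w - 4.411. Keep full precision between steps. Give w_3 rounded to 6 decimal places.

4.850901

Newton update: w ← w − f(w)/f'(w).
w_0 = 3.510000: f = -5.291510, f' = 2.609000 → w_1 = 3.510000 - (-5.291510)/(2.609000) = 5.538176
w_1 = 5.538176: f = 4.113496, f' = 6.665351 → w_2 = 5.538176 - (4.113496)/(6.665351) = 4.921029
w_2 = 4.921029: f = 0.380869, f' = 5.431059 → w_3 = 4.921029 - (0.380869)/(5.431059) = 4.850901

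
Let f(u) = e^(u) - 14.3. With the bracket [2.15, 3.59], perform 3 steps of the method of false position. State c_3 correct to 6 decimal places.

f(2.150000) = -5.715142, f(3.590000) = 21.934076
step 1: c = 2.447651, f(c) = -2.738848 < 0 → new bracket [2.447651, 3.590000]
step 2: c = 2.574458, f(c) = -1.175793 < 0 → new bracket [2.574458, 3.590000]
step 3: c = 2.626128, f(c) = -0.479852 < 0 → new bracket [2.626128, 3.590000]

2.626128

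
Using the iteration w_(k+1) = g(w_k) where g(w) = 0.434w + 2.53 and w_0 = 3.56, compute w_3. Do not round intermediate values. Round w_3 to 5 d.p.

w_1 = g(3.560000) = 4.075040
w_2 = g(4.075040) = 4.298567
w_3 = g(4.298567) = 4.395578

4.39558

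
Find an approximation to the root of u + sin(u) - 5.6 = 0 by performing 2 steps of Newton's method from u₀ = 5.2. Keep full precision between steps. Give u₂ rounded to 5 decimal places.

5.93936

Newton update: u ← u − f(u)/f'(u).
f'(u) = 1 + cos(u)
u_0 = 5.200000: f = -1.283455, f' = 1.468517 → u_1 = 5.200000 - (-1.283455)/(1.468517) = 6.073980
u_1 = 6.073980: f = 0.266298, f' = 1.978196 → u_2 = 6.073980 - (0.266298)/(1.978196) = 5.939364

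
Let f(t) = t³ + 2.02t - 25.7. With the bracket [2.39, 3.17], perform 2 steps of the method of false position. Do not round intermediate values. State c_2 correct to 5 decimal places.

2.71666

f(2.390000) = -7.220281, f(3.170000) = 12.558413
step 1: c = 2.674742, f(c) = -1.161269 < 0 → new bracket [2.674742, 3.170000]
step 2: c = 2.716662, f(c) = -0.162700 < 0 → new bracket [2.716662, 3.170000]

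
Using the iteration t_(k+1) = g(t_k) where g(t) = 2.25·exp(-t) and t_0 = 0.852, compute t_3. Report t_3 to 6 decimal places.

t_1 = g(0.852000) = 0.959762
t_2 = g(0.959762) = 0.861714
t_3 = g(0.861714) = 0.950484

0.950484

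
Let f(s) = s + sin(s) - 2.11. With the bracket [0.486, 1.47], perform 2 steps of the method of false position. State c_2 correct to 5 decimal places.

f(0.486000) = -1.156907, f(1.470000) = 0.354924
step 1: c = 1.238992, f(c) = 0.074448 > 0 → new bracket [0.486000, 1.238992]
step 2: c = 1.193466, f(c) = 0.013117 > 0 → new bracket [0.486000, 1.193466]

1.19347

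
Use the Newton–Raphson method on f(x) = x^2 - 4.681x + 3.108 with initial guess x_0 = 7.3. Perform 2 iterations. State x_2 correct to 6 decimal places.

Newton update: x ← x − f(x)/f'(x).
f'(x) = 2x - 4.681
x_0 = 7.300000: f = 22.226700, f' = 9.919000 → x_1 = 7.300000 - (22.226700)/(9.919000) = 5.059179
x_1 = 5.059179: f = 5.021277, f' = 5.437359 → x_2 = 5.059179 - (5.021277)/(5.437359) = 4.135702

4.135702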